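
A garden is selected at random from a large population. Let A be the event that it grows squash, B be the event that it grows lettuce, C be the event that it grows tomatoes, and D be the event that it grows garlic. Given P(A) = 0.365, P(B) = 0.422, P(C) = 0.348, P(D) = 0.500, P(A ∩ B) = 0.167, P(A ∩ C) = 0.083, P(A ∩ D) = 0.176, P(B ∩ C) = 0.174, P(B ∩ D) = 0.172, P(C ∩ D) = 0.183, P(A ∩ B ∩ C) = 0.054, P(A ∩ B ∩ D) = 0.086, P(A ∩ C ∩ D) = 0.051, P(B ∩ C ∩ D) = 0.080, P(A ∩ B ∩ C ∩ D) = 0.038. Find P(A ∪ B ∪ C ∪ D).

0.913

P(A ∪ B ∪ C ∪ D) = 0.365 + 0.422 + 0.348 + 0.500 − 0.167 − 0.083 − 0.176 − 0.174 − 0.172 − 0.183 + 0.054 + 0.086 + 0.051 + 0.080 − 0.038 = 0.913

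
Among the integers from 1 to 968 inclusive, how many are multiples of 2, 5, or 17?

603

Using inclusion–exclusion:
floor(968/2) + floor(968/5) + floor(968/17) − floor(968/10) − floor(968/34) − floor(968/85) + floor(968/170) = 484 + 193 + 56 − 96 − 28 − 11 + 5 = 603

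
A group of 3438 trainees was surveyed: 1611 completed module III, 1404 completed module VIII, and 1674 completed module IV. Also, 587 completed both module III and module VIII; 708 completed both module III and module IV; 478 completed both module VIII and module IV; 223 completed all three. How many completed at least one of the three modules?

|at least one| = 1611 + 1404 + 1674 − 587 − 708 − 478 + 223 = 3139

3139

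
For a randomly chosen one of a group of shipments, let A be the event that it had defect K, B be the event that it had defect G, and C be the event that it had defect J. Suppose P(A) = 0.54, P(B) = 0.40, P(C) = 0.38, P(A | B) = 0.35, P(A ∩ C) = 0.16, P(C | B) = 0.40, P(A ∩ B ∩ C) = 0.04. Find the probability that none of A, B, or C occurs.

0.10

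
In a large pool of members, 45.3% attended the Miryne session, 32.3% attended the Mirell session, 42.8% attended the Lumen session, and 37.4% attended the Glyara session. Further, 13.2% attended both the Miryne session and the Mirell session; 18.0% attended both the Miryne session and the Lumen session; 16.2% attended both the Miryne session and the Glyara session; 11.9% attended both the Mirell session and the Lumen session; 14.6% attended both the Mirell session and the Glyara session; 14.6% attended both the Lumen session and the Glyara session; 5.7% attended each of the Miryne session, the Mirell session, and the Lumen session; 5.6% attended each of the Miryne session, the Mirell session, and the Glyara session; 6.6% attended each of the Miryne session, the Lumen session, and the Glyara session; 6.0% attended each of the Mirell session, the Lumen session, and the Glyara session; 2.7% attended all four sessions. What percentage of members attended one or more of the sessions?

90.5%

P(at least one) = 45.3 + 32.3 + 42.8 + 37.4 − 13.2 − 18.0 − 16.2 − 11.9 − 14.6 − 14.6 + 5.7 + 5.6 + 6.6 + 6.0 − 2.7 = 90.5%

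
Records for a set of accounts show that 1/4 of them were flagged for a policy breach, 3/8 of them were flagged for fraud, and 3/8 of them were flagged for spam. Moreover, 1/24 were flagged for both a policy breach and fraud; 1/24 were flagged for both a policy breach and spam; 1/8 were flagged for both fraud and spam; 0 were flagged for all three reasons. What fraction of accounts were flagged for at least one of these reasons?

P(at least one) = 1/4 + 3/8 + 3/8 − 1/24 − 1/24 − 1/8 + 0 = 19/24

19/24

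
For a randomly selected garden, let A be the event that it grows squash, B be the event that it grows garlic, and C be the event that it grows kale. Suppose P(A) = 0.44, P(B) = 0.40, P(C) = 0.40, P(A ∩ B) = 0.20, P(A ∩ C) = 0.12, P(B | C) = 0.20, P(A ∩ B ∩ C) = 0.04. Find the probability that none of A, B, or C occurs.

0.12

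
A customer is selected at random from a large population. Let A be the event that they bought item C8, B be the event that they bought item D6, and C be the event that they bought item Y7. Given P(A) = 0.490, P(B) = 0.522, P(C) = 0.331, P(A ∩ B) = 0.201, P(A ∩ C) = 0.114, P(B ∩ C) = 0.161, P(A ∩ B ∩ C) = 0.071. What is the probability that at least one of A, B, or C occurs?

0.938

By inclusion-exclusion,
P(A ∪ B ∪ C) = 0.490 + 0.522 + 0.331 − 0.201 − 0.114 − 0.161 + 0.071 = 0.938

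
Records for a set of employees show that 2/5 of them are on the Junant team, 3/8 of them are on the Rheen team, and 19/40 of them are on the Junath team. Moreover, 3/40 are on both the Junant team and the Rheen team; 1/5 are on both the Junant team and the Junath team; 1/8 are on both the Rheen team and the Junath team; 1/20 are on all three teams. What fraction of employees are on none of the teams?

By inclusion–exclusion:
P(union) = 2/5 + 3/8 + 19/40 − 3/40 − 1/5 − 1/8 + 1/20 = 9/10
P(none) = 1 − 9/10 = 1/10

1/10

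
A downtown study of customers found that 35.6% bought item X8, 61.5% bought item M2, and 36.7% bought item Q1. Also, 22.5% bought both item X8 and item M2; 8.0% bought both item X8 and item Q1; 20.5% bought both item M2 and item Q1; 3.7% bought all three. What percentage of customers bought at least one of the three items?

86.5%

By inclusion-exclusion,
P(at least one) = 35.6 + 61.5 + 36.7 − 22.5 − 8.0 − 20.5 + 3.7 = 86.5%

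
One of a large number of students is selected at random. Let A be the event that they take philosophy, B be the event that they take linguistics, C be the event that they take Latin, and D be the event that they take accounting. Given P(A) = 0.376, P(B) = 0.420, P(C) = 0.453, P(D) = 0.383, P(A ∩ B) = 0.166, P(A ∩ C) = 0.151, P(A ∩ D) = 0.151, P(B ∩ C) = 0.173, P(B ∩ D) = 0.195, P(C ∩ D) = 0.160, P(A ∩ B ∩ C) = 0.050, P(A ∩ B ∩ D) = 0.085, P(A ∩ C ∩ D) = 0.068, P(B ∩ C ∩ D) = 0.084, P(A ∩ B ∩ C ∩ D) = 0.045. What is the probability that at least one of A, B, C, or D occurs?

Inclusion–exclusion gives
P(A ∪ B ∪ C ∪ D) = 0.376 + 0.420 + 0.453 + 0.383 − 0.166 − 0.151 − 0.151 − 0.173 − 0.195 − 0.160 + 0.050 + 0.085 + 0.068 + 0.084 − 0.045 = 0.878

0.878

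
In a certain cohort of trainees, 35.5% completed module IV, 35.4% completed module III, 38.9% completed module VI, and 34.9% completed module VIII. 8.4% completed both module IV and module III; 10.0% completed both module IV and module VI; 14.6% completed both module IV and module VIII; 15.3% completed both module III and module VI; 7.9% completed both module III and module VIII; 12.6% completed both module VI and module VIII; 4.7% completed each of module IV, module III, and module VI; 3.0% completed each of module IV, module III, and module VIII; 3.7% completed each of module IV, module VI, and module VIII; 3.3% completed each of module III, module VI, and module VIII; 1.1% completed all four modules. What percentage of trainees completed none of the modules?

P(≥1) = 35.5 + 35.4 + 38.9 + 34.9 − 8.4 − 10.0 − 14.6 − 15.3 − 7.9 − 12.6 + 4.7 + 3.0 + 3.7 + 3.3 − 1.1 = 89.5%
P(none) = 100% − 89.5% = 10.5%

10.5%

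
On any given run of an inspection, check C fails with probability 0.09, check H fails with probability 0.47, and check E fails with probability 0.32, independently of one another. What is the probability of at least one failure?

0.672036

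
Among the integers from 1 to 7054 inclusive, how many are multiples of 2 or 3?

3527 + 2351 − 1175 = 4703

4703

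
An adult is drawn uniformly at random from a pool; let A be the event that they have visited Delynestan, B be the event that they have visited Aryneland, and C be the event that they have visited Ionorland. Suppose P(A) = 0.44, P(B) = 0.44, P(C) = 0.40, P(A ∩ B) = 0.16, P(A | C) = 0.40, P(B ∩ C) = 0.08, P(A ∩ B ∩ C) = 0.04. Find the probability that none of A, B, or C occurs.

P(A ∩ C) = P(C)·P(A|C) = 0.40 × 0.40 = 0.16
By inclusion–exclusion:
P(A ∪ B ∪ C) = 0.44 + 0.44 + 0.40 − 0.16 − 0.16 − 0.08 + 0.04 = 0.92
P(none) = 1 − 0.92 = 0.08

0.08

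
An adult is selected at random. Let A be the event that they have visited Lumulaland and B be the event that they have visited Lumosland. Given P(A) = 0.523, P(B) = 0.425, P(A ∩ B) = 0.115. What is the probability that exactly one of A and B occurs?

By inclusion–exclusion (exactly-one form):
P(exactly one) = 0.523 + 0.425 − 2·0.115 = 0.718

0.718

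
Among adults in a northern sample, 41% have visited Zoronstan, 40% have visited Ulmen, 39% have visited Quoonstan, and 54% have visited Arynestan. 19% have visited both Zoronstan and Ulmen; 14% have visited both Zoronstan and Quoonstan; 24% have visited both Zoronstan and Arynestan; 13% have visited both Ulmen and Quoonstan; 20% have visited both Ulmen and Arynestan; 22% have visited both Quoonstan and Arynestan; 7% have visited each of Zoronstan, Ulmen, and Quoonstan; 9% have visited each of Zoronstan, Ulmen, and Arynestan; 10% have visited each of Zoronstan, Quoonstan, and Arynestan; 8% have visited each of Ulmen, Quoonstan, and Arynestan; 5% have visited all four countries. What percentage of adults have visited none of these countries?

By inclusion–exclusion:
P(at least one) = 41 + 40 + 39 + 54 − 19 − 14 − 24 − 13 − 20 − 22 + 7 + 9 + 10 + 8 − 5 = 91%
P(none) = 100% − 91% = 9%

9%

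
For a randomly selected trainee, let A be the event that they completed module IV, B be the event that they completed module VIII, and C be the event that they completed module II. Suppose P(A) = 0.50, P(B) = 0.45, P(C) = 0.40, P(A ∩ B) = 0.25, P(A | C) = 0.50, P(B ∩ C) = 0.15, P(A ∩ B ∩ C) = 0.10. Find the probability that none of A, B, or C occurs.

0.15

P(A ∩ C) = P(C)·P(A|C) = 0.40 × 0.50 = 0.20
Inclusion–exclusion gives
P(A ∪ B ∪ C) = 0.50 + 0.45 + 0.40 − 0.25 − 0.20 − 0.15 + 0.10 = 0.85
P(none) = 1 − 0.85 = 0.15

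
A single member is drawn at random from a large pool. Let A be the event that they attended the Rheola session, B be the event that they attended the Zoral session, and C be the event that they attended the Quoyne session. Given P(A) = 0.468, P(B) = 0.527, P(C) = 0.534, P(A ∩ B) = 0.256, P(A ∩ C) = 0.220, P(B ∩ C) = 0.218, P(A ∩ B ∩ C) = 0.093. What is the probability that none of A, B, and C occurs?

0.072

Inclusion–exclusion gives
P(A ∪ B ∪ C) = 0.468 + 0.527 + 0.534 − 0.256 − 0.220 − 0.218 + 0.093 = 0.928
P(none) = 1 − 0.928 = 0.072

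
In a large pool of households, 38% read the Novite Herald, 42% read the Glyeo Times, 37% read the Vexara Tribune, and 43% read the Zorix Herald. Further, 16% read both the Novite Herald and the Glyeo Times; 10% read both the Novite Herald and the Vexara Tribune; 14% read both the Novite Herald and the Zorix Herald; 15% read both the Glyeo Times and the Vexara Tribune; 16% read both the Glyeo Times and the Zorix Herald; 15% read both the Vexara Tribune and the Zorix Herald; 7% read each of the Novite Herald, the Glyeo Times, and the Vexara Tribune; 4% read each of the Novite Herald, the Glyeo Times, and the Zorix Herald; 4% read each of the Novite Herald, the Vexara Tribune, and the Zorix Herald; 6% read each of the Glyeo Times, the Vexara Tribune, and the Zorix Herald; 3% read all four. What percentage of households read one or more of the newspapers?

Apply inclusion-exclusion:
P(≥1) = 38 + 42 + 37 + 43 − 16 − 10 − 14 − 15 − 16 − 15 + 7 + 4 + 4 + 6 − 3 = 92%

92%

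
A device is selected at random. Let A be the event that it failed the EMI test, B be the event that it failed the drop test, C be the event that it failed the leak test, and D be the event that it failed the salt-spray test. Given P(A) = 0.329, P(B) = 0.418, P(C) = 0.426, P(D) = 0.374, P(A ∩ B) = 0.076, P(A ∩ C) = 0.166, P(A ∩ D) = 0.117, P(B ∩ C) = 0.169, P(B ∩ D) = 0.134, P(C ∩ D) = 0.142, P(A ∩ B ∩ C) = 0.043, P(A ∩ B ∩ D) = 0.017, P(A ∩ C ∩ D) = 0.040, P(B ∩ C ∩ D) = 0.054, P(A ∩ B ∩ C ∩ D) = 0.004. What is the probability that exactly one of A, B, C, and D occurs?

0.385

Using the inclusion–exclusion count for exactly one event:
P(exactly one) = 0.329 + 0.418 + 0.426 + 0.374 − 2·0.076 − 2·0.166 − 2·0.117 − 2·0.169 − 2·0.134 − 2·0.142 + 3·0.043 + 3·0.017 + 3·0.040 + 3·0.054 − 4·0.004 = 0.385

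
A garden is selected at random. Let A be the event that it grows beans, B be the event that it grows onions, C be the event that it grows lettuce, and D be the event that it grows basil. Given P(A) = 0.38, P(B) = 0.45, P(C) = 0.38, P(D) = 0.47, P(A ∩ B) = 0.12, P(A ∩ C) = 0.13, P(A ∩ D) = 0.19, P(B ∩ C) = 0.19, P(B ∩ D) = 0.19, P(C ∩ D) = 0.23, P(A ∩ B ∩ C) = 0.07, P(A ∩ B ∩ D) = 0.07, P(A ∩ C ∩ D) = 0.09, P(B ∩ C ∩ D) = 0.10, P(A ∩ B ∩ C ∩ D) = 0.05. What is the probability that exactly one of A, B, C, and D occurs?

By inclusion–exclusion (exactly-one form):
P(exactly one) = 0.38 + 0.45 + 0.38 + 0.47 − 2·0.12 − 2·0.13 − 2·0.19 − 2·0.19 − 2·0.19 − 2·0.23 + 3·0.07 + 3·0.07 + 3·0.09 + 3·0.10 − 4·0.05 = 0.37

0.37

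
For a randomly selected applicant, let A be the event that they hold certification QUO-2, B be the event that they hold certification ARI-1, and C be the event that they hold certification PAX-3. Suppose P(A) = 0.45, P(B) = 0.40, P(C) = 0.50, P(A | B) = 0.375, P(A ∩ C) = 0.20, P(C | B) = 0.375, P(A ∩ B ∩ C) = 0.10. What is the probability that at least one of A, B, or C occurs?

0.95

P(A ∩ B) = P(B)·P(A|B) = 0.40 × 0.375 = 0.15
P(B ∩ C) = P(B)·P(C|B) = 0.40 × 0.375 = 0.15
Inclusion–exclusion gives
P(A ∪ B ∪ C) = 0.45 + 0.40 + 0.50 − 0.15 − 0.20 − 0.15 + 0.10 = 0.95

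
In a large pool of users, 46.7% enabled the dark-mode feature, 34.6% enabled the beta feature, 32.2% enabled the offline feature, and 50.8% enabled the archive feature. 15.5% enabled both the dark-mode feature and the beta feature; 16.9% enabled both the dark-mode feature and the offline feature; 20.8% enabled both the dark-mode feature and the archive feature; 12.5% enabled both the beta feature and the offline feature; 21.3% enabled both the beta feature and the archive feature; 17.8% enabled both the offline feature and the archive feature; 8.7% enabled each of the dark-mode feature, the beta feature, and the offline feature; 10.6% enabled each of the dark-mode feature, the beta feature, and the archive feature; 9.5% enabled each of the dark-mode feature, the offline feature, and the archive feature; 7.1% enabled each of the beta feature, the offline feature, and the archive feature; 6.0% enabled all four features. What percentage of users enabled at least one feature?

89.4%

By inclusion-exclusion,
P(at least one) = 46.7 + 34.6 + 32.2 + 50.8 − 15.5 − 16.9 − 20.8 − 12.5 − 21.3 − 17.8 + 8.7 + 10.6 + 9.5 + 7.1 − 6.0 = 89.4%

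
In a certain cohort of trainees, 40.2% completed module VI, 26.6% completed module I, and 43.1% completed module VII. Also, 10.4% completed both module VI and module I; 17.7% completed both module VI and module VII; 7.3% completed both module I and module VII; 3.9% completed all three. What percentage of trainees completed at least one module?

78.4%

P(at least one) = 40.2 + 26.6 + 43.1 − 10.4 − 17.7 − 7.3 + 3.9 = 78.4%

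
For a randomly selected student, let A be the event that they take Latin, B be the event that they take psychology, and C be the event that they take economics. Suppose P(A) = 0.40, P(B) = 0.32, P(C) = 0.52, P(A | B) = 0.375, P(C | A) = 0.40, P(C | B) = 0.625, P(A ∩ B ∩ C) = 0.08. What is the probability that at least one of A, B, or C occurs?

0.84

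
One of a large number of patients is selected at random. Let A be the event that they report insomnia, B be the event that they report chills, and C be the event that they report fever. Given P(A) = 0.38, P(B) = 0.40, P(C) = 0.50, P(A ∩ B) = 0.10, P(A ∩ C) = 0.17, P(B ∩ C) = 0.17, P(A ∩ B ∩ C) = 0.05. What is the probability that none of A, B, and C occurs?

0.11

By inclusion-exclusion,
P(A ∪ B ∪ C) = 0.38 + 0.40 + 0.50 − 0.10 − 0.17 − 0.17 + 0.05 = 0.89
P(none) = 1 − 0.89 = 0.11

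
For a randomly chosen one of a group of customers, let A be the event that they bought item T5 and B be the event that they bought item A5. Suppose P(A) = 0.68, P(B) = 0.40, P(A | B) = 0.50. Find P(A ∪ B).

0.88

P(A ∩ B) = P(B)·P(A|B) = 0.40 × 0.50 = 0.20
By inclusion-exclusion,
P(A ∪ B) = 0.68 + 0.40 − 0.20 = 0.88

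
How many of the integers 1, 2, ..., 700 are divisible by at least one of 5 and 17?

173

By inclusion-exclusion,
140 + 41 − 8 = 173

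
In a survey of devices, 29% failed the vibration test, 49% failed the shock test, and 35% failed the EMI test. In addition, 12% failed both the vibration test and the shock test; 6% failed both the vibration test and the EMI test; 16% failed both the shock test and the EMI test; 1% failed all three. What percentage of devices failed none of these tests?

Apply inclusion-exclusion:
P(≥1) = 29 + 49 + 35 − 12 − 6 − 16 + 1 = 80%
P(none) = 100% − 80% = 20%

20%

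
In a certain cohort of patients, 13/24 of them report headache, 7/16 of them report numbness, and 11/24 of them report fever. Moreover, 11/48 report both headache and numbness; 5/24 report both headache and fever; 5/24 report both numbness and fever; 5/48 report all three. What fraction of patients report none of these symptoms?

5/48

P(union) = 13/24 + 7/16 + 11/24 − 11/48 − 5/24 − 5/24 + 5/48 = 43/48
P(none) = 1 − 43/48 = 5/48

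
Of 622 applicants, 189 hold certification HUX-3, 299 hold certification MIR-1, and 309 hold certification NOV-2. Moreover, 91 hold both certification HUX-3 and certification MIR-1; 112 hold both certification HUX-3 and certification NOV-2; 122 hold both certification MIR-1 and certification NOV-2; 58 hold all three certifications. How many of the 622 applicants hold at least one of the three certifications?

530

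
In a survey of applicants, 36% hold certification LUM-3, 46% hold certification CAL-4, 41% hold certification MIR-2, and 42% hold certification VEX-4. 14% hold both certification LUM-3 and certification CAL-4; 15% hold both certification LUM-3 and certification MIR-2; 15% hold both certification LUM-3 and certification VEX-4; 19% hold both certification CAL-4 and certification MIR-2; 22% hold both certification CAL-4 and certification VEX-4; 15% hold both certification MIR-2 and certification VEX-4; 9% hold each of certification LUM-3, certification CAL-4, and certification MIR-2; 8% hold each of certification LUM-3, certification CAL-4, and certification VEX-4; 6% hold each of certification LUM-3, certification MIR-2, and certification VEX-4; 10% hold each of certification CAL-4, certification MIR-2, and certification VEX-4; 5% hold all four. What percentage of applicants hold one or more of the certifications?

By inclusion–exclusion:
P(≥1) = 36 + 46 + 41 + 42 − 14 − 15 − 15 − 19 − 22 − 15 + 9 + 8 + 6 + 10 − 5 = 93%

93%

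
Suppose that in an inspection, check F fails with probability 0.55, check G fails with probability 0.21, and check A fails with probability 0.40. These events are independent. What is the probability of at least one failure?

P(none) = (1 − 0.55) × (1 − 0.21) × (1 − 0.40) = 0.45 × 0.79 × 0.60 = 0.2133
P(at least one) = 1 − 0.2133 = 0.7867

0.7867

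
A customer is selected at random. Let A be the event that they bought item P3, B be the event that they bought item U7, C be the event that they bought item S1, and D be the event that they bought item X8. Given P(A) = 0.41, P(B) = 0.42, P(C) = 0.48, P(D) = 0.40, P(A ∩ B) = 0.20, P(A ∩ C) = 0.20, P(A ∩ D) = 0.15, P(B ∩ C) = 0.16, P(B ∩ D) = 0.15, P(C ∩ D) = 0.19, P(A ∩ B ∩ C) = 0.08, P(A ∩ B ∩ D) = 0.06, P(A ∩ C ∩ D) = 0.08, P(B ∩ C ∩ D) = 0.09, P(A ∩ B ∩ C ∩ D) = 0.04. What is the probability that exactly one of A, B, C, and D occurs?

0.38

P(exactly one) = 0.41 + 0.42 + 0.48 + 0.40 − 2·0.20 − 2·0.20 − 2·0.15 − 2·0.16 − 2·0.15 − 2·0.19 + 3·0.08 + 3·0.06 + 3·0.08 + 3·0.09 − 4·0.04 = 0.38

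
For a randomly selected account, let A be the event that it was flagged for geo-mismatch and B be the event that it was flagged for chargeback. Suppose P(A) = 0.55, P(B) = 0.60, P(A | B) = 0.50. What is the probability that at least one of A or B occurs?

0.85

P(A ∩ B) = P(B)·P(A|B) = 0.60 × 0.50 = 0.30
Using inclusion–exclusion:
P(A ∪ B) = 0.55 + 0.60 − 0.30 = 0.85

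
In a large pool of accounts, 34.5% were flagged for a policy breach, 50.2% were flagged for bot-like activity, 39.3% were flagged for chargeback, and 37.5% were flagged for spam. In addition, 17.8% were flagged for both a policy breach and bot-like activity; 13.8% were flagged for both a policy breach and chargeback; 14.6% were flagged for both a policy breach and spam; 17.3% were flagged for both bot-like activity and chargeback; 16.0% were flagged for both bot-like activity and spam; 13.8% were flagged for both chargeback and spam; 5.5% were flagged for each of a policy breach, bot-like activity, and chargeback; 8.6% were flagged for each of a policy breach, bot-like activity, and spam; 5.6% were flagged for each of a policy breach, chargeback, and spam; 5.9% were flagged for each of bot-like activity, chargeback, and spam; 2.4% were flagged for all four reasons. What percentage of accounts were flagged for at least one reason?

Inclusion–exclusion gives
P(at least one) = 34.5 + 50.2 + 39.3 + 37.5 − 17.8 − 13.8 − 14.6 − 17.3 − 16.0 − 13.8 + 5.5 + 8.6 + 5.6 + 5.9 − 2.4 = 91.4%

91.4%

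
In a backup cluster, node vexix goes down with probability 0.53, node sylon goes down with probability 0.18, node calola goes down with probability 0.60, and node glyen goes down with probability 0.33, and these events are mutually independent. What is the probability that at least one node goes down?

0.8967128

P(none) = (1 − 0.53) × (1 − 0.18) × (1 − 0.60) × (1 − 0.33) = 0.47 × 0.82 × 0.40 × 0.67 = 0.1032872
P(at least one) = 1 − 0.1032872 = 0.8967128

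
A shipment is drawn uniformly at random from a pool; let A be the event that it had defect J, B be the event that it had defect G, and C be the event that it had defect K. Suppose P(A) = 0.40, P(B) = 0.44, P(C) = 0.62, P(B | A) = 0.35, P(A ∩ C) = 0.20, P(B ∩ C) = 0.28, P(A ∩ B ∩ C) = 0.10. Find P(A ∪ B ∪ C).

0.94

P(A ∩ B) = P(A)·P(B|A) = 0.40 × 0.35 = 0.14
P(A ∪ B ∪ C) = 0.40 + 0.44 + 0.62 − 0.14 − 0.20 − 0.28 + 0.10 = 0.94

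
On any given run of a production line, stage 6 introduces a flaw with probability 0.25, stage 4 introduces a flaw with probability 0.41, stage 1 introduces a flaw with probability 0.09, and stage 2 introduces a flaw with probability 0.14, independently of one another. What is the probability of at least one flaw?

Independence gives P(none) = ∏(1 − pᵢ).
P(none) = (1 − 0.25) × (1 − 0.41) × (1 − 0.09) × (1 − 0.14) = 0.75 × 0.59 × 0.91 × 0.86 = 0.3463005
P(at least one) = 1 − 0.3463005 = 0.6536995

0.6536995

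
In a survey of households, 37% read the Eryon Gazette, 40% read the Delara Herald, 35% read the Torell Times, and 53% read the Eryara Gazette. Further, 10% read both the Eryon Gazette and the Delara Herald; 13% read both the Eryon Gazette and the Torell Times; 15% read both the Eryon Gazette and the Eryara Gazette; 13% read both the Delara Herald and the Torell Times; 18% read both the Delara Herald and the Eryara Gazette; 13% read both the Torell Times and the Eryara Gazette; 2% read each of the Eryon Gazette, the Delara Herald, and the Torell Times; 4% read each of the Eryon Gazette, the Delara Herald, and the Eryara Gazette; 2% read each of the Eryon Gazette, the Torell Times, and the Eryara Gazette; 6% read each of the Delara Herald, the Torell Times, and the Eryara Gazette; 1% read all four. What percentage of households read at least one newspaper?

96%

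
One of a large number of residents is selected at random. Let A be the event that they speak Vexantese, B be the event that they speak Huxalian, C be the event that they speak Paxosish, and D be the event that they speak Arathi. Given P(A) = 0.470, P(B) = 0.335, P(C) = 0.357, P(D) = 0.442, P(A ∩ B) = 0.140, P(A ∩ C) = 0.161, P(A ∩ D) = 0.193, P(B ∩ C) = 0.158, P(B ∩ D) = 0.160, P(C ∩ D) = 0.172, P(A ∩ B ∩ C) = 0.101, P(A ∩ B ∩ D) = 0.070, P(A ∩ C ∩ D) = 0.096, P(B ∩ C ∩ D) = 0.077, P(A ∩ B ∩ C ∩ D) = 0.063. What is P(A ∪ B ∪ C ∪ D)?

0.901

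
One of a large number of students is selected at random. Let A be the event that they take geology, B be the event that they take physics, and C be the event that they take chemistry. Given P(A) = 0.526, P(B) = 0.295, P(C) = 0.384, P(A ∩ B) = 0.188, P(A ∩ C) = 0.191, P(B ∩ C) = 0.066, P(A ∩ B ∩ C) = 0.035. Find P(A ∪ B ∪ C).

By inclusion-exclusion,
P(A ∪ B ∪ C) = 0.526 + 0.295 + 0.384 − 0.188 − 0.191 − 0.066 + 0.035 = 0.795

0.795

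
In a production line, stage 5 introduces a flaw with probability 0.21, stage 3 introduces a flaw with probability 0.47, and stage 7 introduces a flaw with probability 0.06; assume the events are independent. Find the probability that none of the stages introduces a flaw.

0.393578

P(none) = (1 − 0.21) × (1 − 0.47) × (1 − 0.06) = 0.79 × 0.53 × 0.94 = 0.393578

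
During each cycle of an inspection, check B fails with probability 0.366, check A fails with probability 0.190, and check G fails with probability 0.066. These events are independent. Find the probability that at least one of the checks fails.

Since the events are independent, P(none) is the product of the individual non-occurrence probabilities.
P(none) = (1 − 0.366) × (1 − 0.190) × (1 − 0.066) = 0.634 × 0.810 × 0.934 = 0.47964636
P(at least one) = 1 − 0.47964636 = 0.52035364

0.52035364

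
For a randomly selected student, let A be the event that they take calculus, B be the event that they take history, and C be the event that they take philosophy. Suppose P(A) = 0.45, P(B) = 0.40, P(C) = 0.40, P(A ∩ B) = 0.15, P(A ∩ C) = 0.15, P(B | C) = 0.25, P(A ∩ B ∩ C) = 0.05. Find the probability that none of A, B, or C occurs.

P(B ∩ C) = P(C)·P(B|C) = 0.40 × 0.25 = 0.10
Apply inclusion-exclusion:
P(A ∪ B ∪ C) = 0.45 + 0.40 + 0.40 − 0.15 − 0.15 − 0.10 + 0.05 = 0.90
P(none) = 1 − 0.90 = 0.10

0.10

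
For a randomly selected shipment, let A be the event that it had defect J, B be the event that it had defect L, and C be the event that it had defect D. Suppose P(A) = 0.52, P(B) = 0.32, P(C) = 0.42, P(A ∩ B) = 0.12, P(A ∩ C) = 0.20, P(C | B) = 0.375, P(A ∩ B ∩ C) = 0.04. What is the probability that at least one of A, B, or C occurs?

P(B ∩ C) = P(B)·P(C|B) = 0.32 × 0.375 = 0.12
P(A ∪ B ∪ C) = 0.52 + 0.32 + 0.42 − 0.12 − 0.20 − 0.12 + 0.04 = 0.86

0.86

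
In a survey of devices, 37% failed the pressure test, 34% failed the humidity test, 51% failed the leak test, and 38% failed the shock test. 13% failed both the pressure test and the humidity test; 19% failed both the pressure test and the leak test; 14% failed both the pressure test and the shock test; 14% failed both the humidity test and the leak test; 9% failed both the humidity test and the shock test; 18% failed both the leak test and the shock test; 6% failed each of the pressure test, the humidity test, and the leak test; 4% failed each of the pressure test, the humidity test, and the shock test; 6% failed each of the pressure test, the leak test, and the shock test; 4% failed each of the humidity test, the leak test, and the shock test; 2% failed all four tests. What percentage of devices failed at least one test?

Inclusion–exclusion gives
P(at least one) = 37 + 34 + 51 + 38 − 13 − 19 − 14 − 14 − 9 − 18 + 6 + 4 + 6 + 4 − 2 = 91%

91%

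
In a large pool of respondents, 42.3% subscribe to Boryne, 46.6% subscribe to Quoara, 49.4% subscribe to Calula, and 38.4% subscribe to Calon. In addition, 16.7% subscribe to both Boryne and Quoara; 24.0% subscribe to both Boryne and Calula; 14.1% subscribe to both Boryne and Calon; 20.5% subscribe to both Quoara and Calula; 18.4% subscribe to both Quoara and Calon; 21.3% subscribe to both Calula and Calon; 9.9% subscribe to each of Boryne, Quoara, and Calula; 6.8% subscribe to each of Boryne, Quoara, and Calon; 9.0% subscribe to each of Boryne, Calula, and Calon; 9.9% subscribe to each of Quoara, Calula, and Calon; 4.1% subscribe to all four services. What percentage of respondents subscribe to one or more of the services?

93.2%

Using inclusion–exclusion:
P(union) = 42.3 + 46.6 + 49.4 + 38.4 − 16.7 − 24.0 − 14.1 − 20.5 − 18.4 − 21.3 + 9.9 + 6.8 + 9.0 + 9.9 − 4.1 = 93.2%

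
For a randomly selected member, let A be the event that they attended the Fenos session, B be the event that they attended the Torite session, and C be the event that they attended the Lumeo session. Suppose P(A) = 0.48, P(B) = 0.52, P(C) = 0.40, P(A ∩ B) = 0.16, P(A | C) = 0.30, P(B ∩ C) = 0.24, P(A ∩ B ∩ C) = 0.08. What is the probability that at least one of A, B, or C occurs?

0.96

P(A ∩ C) = P(C)·P(A|C) = 0.40 × 0.30 = 0.12
By inclusion–exclusion:
P(A ∪ B ∪ C) = 0.48 + 0.52 + 0.40 − 0.16 − 0.12 − 0.24 + 0.08 = 0.96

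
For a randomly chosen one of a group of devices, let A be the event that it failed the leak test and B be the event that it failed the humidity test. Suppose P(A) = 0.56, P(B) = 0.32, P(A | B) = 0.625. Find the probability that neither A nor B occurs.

0.32

P(A ∩ B) = P(B)·P(A|B) = 0.32 × 0.625 = 0.20
Apply inclusion-exclusion:
P(A ∪ B) = 0.56 + 0.32 − 0.20 = 0.68
P(none) = 1 − 0.68 = 0.32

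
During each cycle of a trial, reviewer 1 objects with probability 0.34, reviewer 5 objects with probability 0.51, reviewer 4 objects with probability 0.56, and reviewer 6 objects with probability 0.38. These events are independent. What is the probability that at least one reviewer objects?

0.91177648

Since the events are independent, P(none) is the product of the individual non-occurrence probabilities.
P(none) = (1 − 0.34) × (1 − 0.51) × (1 − 0.56) × (1 − 0.38) = 0.66 × 0.49 × 0.44 × 0.62 = 0.08822352
P(at least one) = 1 − 0.08822352 = 0.91177648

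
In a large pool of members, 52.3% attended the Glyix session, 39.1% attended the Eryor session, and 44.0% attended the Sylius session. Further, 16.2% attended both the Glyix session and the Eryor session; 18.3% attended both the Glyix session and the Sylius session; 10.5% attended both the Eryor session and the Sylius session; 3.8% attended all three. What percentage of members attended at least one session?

By inclusion-exclusion,
P(at least one) = 52.3 + 39.1 + 44.0 − 16.2 − 18.3 − 10.5 + 3.8 = 94.2%

94.2%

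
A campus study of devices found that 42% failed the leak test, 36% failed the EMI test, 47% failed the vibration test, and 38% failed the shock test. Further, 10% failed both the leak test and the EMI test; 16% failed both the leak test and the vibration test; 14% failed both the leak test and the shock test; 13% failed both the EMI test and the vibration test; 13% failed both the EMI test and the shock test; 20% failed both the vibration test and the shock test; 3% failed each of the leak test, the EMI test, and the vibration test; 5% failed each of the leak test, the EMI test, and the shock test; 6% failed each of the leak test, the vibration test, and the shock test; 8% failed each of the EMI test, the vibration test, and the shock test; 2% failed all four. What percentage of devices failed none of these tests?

P(at least one) = 42 + 36 + 47 + 38 − 10 − 16 − 14 − 13 − 13 − 20 + 3 + 5 + 6 + 8 − 2 = 97%
P(none) = 100% − 97% = 3%

3%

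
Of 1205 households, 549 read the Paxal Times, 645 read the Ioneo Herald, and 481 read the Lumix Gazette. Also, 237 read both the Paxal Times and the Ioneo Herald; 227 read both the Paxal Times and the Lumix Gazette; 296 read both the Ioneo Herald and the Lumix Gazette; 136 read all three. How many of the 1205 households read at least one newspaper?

1051

|union| = 549 + 645 + 481 − 237 − 227 − 296 + 136 = 1051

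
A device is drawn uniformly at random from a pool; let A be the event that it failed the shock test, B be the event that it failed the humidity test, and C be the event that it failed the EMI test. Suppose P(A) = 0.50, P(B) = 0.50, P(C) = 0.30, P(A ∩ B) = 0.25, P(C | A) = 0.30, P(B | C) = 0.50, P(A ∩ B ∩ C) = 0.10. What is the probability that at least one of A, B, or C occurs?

0.85

P(A ∩ C) = P(A)·P(C|A) = 0.50 × 0.30 = 0.15
P(B ∩ C) = P(C)·P(B|C) = 0.30 × 0.50 = 0.15
P(A ∪ B ∪ C) = 0.50 + 0.50 + 0.30 − 0.25 − 0.15 − 0.15 + 0.10 = 0.85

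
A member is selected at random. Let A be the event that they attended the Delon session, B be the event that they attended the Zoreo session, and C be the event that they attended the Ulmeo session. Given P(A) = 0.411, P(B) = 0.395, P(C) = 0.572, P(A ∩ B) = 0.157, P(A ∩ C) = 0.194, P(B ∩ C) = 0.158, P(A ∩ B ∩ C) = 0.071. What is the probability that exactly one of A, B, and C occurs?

By inclusion–exclusion (exactly-one form):
P(exactly one) = 0.411 + 0.395 + 0.572 − 2·0.157 − 2·0.194 − 2·0.158 + 3·0.071 = 0.573

0.573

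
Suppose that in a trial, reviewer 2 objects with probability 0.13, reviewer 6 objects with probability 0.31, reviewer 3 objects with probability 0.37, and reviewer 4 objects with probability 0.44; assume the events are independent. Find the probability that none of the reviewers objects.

P(none) = (1 − 0.13) × (1 − 0.31) × (1 − 0.37) × (1 − 0.44) = 0.87 × 0.69 × 0.63 × 0.56 = 0.21178584

0.21178584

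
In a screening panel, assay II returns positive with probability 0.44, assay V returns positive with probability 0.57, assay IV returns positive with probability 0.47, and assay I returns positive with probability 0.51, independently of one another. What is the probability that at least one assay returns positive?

0.93746424

Since the events are independent, P(none) is the product of the individual non-occurrence probabilities.
P(none) = (1 − 0.44) × (1 − 0.57) × (1 − 0.47) × (1 − 0.51) = 0.56 × 0.43 × 0.53 × 0.49 = 0.06253576
P(at least one) = 1 − 0.06253576 = 0.93746424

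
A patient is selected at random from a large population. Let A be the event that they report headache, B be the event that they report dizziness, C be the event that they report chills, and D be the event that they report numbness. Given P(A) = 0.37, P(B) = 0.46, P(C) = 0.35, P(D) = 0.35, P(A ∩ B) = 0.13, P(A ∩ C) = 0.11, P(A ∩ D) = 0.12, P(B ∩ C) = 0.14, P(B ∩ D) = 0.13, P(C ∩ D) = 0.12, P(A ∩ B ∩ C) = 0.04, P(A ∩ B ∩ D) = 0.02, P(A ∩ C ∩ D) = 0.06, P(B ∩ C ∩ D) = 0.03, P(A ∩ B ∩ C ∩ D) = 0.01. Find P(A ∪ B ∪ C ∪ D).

P(A ∪ B ∪ C ∪ D) = 0.37 + 0.46 + 0.35 + 0.35 − 0.13 − 0.11 − 0.12 − 0.14 − 0.13 − 0.12 + 0.04 + 0.02 + 0.06 + 0.03 − 0.01 = 0.92

0.92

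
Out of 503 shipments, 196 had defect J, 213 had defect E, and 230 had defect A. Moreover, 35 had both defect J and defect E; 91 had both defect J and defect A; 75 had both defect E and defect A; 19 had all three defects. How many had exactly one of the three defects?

294

N(exactly one) = 196 + 213 + 230 − 2·35 − 2·91 − 2·75 + 3·19 = 294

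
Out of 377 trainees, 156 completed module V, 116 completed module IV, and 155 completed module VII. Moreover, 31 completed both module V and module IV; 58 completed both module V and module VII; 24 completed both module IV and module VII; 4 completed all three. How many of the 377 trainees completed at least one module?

|union| = 156 + 116 + 155 − 31 − 58 − 24 + 4 = 318

318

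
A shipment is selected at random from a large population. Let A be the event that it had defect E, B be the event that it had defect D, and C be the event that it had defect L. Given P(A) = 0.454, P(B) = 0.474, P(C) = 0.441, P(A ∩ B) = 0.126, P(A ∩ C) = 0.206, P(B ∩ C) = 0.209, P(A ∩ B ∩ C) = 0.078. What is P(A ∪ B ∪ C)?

0.906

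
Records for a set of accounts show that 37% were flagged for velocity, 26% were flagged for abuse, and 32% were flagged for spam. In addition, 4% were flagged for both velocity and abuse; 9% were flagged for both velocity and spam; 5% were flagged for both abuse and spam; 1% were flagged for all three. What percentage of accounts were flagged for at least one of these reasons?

P(union) = 37 + 26 + 32 − 4 − 9 − 5 + 1 = 78%

78%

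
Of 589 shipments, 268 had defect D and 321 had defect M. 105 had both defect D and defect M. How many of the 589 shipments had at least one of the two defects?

Inclusion–exclusion gives
|at least one| = 268 + 321 − 105 = 484

484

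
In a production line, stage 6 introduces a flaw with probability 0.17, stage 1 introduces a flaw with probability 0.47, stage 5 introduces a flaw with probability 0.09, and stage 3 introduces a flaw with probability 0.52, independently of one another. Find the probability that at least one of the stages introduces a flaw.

0.80785168

P(none) = (1 − 0.17) × (1 − 0.47) × (1 − 0.09) × (1 − 0.52) = 0.83 × 0.53 × 0.91 × 0.48 = 0.19214832
P(at least one) = 1 − 0.19214832 = 0.80785168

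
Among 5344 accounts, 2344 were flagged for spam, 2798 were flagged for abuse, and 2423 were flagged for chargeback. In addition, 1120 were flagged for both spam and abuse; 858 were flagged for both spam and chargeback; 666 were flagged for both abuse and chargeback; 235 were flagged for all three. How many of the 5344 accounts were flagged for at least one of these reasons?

5156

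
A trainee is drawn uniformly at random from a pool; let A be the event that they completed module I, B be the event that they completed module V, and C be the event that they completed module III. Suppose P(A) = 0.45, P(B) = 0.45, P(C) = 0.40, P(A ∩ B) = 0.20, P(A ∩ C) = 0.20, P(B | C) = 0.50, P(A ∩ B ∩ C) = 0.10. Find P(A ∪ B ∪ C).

0.80

P(B ∩ C) = P(C)·P(B|C) = 0.40 × 0.50 = 0.20
By inclusion–exclusion:
P(A ∪ B ∪ C) = 0.45 + 0.45 + 0.40 − 0.20 − 0.20 − 0.20 + 0.10 = 0.80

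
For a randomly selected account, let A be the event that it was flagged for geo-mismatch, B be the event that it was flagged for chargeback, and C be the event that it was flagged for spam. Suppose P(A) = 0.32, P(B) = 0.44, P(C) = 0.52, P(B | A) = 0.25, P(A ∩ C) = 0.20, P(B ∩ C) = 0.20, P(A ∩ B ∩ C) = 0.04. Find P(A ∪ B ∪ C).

0.84

P(A ∩ B) = P(A)·P(B|A) = 0.32 × 0.25 = 0.08
P(A ∪ B ∪ C) = 0.32 + 0.44 + 0.52 − 0.08 − 0.20 − 0.20 + 0.04 = 0.84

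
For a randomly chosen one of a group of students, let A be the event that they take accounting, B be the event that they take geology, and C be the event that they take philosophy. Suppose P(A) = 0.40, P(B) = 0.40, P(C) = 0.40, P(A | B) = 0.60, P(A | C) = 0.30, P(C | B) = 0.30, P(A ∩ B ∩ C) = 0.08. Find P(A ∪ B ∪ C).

P(A ∩ B) = P(B)·P(A|B) = 0.40 × 0.60 = 0.24
P(A ∩ C) = P(C)·P(A|C) = 0.40 × 0.30 = 0.12
P(B ∩ C) = P(B)·P(C|B) = 0.40 × 0.30 = 0.12
By inclusion-exclusion,
P(A ∪ B ∪ C) = 0.40 + 0.40 + 0.40 − 0.24 − 0.12 − 0.12 + 0.08 = 0.80

0.80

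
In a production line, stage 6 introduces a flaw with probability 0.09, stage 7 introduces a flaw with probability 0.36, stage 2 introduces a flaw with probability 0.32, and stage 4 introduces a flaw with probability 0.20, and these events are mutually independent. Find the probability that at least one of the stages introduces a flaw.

0.6831744

P(none) = (1 − 0.09) × (1 − 0.36) × (1 − 0.32) × (1 − 0.20) = 0.91 × 0.64 × 0.68 × 0.80 = 0.3168256
P(at least one) = 1 − 0.3168256 = 0.6831744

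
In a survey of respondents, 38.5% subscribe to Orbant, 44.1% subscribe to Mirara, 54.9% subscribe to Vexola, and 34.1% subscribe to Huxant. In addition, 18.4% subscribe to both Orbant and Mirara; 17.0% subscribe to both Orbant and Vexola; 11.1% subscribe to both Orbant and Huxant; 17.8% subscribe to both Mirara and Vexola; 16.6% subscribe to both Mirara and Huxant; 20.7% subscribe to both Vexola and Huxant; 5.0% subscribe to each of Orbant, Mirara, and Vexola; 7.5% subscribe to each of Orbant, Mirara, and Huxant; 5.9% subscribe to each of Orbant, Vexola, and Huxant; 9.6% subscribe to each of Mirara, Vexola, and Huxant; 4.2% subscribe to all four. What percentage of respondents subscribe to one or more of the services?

93.8%

By inclusion–exclusion:
P(≥1) = 38.5 + 44.1 + 54.9 + 34.1 − 18.4 − 17.0 − 11.1 − 17.8 − 16.6 − 20.7 + 5.0 + 7.5 + 5.9 + 9.6 − 4.2 = 93.8%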